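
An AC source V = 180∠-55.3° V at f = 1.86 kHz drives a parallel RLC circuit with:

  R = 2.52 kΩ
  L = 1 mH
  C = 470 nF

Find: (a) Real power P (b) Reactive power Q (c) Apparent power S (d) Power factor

Step 1 — Angular frequency: ω = 2π·f = 2π·1860 = 1.169e+04 rad/s.
Step 2 — Component impedances:
  R: Z = R = 2520 Ω
  L: Z = jωL = j·1.169e+04·0.001 = 0 + j11.69 Ω
  C: Z = 1/(jωC) = -j/(ω·C) = 0 - j182.1 Ω
Step 3 — Parallel combination: 1/Z_total = 1/R + 1/L + 1/C; Z_total = 0.06189 + j12.49 Ω = 12.49∠89.7° Ω.
Step 4 — Source phasor: V = 180∠-55.3° V = 102.5 - j148 V.
Step 5 — Current: I = V / Z = -11.81 - j8.264 A = 14.41∠-145.0° A.
Step 6 — Complex power: S = V·I* = 12.86 + j2594 VA.
Step 7 — Real power: P = Re(S) = 12.86 W.
Step 8 — Reactive power: Q = Im(S) = 2594 VAR.
Step 9 — Apparent power: |S| = 2594 VA.
Step 10 — Power factor: PF = P/|S| = 0.004956 (lagging).

(a) P = 12.86 W  (b) Q = 2594 VAR  (c) S = 2594 VA  (d) PF = 0.004956 (lagging)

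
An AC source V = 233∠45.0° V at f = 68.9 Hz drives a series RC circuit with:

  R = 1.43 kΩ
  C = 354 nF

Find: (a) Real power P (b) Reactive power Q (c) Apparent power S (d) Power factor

Step 1 — Angular frequency: ω = 2π·f = 2π·68.9 = 432.9 rad/s.
Step 2 — Component impedances:
  R: Z = R = 1430 Ω
  C: Z = 1/(jωC) = -j/(ω·C) = 0 - j6525 Ω
Step 3 — Series combination: Z_total = R + C = 1430 - j6525 Ω = 6680∠-77.6° Ω.
Step 4 — Source phasor: V = 233∠45.0° V = 164.8 + j164.8 V.
Step 5 — Current: I = V / Z = -0.01881 + j0.02937 A = 0.03488∠122.6° A.
Step 6 — Complex power: S = V·I* = 1.74 - j7.939 VA.
Step 7 — Real power: P = Re(S) = 1.74 W.
Step 8 — Reactive power: Q = Im(S) = -7.939 VAR.
Step 9 — Apparent power: |S| = 8.127 VA.
Step 10 — Power factor: PF = P/|S| = 0.2141 (leading).

(a) P = 1.74 W  (b) Q = -7.939 VAR  (c) S = 8.127 VA  (d) PF = 0.2141 (leading)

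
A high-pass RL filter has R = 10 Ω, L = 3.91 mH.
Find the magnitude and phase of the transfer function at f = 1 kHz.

Step 1 — Angular frequency: ω = 2π·1000 = 6283 rad/s.
Step 2 — Transfer function: H(jω) = jωL/(R + jωL).
Step 3 — Numerator jωL = j·24.57; denominator R + jωL = 10 + j24.57.
Step 4 — H = 0.8579 + j0.3492.
Step 5 — Magnitude: |H| = 0.9262 (-0.7 dB); phase: φ = 22.1°.

|H| = 0.9262 (-0.7 dB), φ = 22.1°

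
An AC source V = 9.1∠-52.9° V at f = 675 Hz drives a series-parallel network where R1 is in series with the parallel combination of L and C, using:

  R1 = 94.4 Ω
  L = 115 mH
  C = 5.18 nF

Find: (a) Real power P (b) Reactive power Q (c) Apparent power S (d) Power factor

Step 1 — Angular frequency: ω = 2π·f = 2π·675 = 4241 rad/s.
Step 2 — Component impedances:
  R1: Z = R = 94.4 Ω
  L: Z = jωL = j·4241·0.115 = 0 + j487.7 Ω
  C: Z = 1/(jωC) = -j/(ω·C) = 0 - j4.552e+04 Ω
Step 3 — Parallel branch: L || C = 1/(1/L + 1/C) = 0 + j493 Ω.
Step 4 — Series with R1: Z_total = R1 + (L || C) = 94.4 + j493 Ω = 502∠79.2° Ω.
Step 5 — Source phasor: V = 9.1∠-52.9° V = 5.489 - j7.258 V.
Step 6 — Current: I = V / Z = -0.01214 - j0.01346 A = 0.01813∠-132.1° A.
Step 7 — Complex power: S = V·I* = 0.03102 + j0.162 VA.
Step 8 — Real power: P = Re(S) = 0.03102 W.
Step 9 — Reactive power: Q = Im(S) = 0.162 VAR.
Step 10 — Apparent power: |S| = 0.165 VA.
Step 11 — Power factor: PF = P/|S| = 0.1881 (lagging).

(a) P = 0.03102 W  (b) Q = 0.162 VAR  (c) S = 0.165 VA  (d) PF = 0.1881 (lagging)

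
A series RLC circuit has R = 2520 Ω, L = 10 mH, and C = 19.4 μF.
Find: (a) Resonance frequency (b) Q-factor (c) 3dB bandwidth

Step 1 — Resonance condition Im(Z)=0 gives ω₀ = 1/√(LC).
Step 2 — ω₀ = 1/√(0.01·1.94e-05) = 2270 rad/s.
Step 3 — f₀ = ω₀/(2π) = 361.3 Hz.
Step 4 — Series Q: Q = ω₀L/R = 2270·0.01/2520 = 0.009009.
Step 5 — 3dB bandwidth: Δω = ω₀/Q = 2.52e+05 rad/s; BW = Δω/(2π) = 4.011e+04 Hz.

(a) f₀ = 361.3 Hz  (b) Q = 0.009009  (c) BW = 4.011e+04 Hz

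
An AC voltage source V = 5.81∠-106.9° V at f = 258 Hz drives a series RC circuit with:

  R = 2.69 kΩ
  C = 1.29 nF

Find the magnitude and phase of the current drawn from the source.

Step 1 — Angular frequency: ω = 2π·f = 2π·258 = 1621 rad/s.
Step 2 — Component impedances:
  R: Z = R = 2690 Ω
  C: Z = 1/(jωC) = -j/(ω·C) = 0 - j4.782e+05 Ω
Step 3 — Series combination: Z_total = R + C = 2690 - j4.782e+05 Ω = 4.782e+05∠-89.7° Ω.
Step 4 — Source phasor: V = 5.81∠-106.9° V = -1.689 - j5.559 V.
Step 5 — Ohm's law: I = V / Z_total = (-1.689 - j5.559) / (2690 - j4.782e+05) = 1.16e-05 - j3.597e-06 A.
Step 6 — Convert to polar: |I| = 1.215e-05 A, ∠I = -17.2°.

I = 1.215e-05∠-17.2° A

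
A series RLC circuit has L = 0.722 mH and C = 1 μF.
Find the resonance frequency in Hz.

Step 1 — Resonance condition Im(Z)=0 gives ω₀ = 1/√(LC).
Step 2 — ω₀ = 1/√(0.000722·1e-06) = 3.722e+04 rad/s.
Step 3 — f₀ = ω₀/(2π) = 5923 Hz.

f₀ = 5923 Hz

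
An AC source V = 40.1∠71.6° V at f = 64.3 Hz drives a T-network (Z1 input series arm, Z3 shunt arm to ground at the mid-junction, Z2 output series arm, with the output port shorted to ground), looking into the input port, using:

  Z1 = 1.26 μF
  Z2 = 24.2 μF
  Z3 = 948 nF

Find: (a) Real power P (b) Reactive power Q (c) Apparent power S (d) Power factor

Step 1 — Angular frequency: ω = 2π·f = 2π·64.3 = 404 rad/s.
Step 2 — Component impedances:
  Z1: Z = 1/(jωC) = -j/(ω·C) = 0 - j1964 Ω
  Z2: Z = 1/(jωC) = -j/(ω·C) = 0 - j102.3 Ω
  Z3: Z = 1/(jωC) = -j/(ω·C) = 0 - j2611 Ω
Step 3 — With the output port shorted to ground, the output series arm Z2 runs from the junction to ground; the shunt arm Z3 also runs from the junction to ground. They appear in parallel: Z3 || Z2 = 0 - j98.43 Ω.
Step 4 — Series with input arm Z1: Z_in = Z1 + (Z3 || Z2) = 0 - j2063 Ω = 2063∠-90.0° Ω.
Step 5 — Source phasor: V = 40.1∠71.6° V = 12.66 + j38.05 V.
Step 6 — Current: I = V / Z = -0.01845 + j0.006136 A = 0.01944∠161.6° A.
Step 7 — Complex power: S = V·I* = 0 - j0.7795 VA.
Step 8 — Real power: P = Re(S) = 0 W.
Step 9 — Reactive power: Q = Im(S) = -0.7795 VAR.
Step 10 — Apparent power: |S| = 0.7795 VA.
Step 11 — Power factor: PF = P/|S| = 0 (leading).

(a) P = 0 W  (b) Q = -0.7795 VAR  (c) S = 0.7795 VA  (d) PF = 0 (leading)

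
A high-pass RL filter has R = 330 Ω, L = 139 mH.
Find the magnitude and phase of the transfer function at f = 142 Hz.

Step 1 — Angular frequency: ω = 2π·142 = 892.2 rad/s.
Step 2 — Transfer function: H(jω) = jωL/(R + jωL).
Step 3 — Numerator jωL = j·124; denominator R + jωL = 330 + j124.
Step 4 — H = 0.1238 + j0.3293.
Step 5 — Magnitude: |H| = 0.3518 (-9.1 dB); phase: φ = 69.4°.

|H| = 0.3518 (-9.1 dB), φ = 69.4°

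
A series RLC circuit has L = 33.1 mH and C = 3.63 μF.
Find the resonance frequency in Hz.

Step 1 — Resonance condition Im(Z)=0 gives ω₀ = 1/√(LC).
Step 2 — ω₀ = 1/√(0.0331·3.63e-06) = 2885 rad/s.
Step 3 — f₀ = ω₀/(2π) = 459.1 Hz.

f₀ = 459.1 Hz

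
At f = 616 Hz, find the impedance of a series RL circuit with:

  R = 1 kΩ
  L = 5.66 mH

Step 1 — Angular frequency: ω = 2π·f = 2π·616 = 3870 rad/s.
Step 2 — Component impedances:
  R: Z = R = 1000 Ω
  L: Z = jωL = j·3870·0.00566 = 0 + j21.91 Ω
Step 3 — Series combination: Z_total = R + L = 1000 + j21.91 Ω = 1000∠1.3° Ω.

Z = 1000 + j21.91 Ω = 1000∠1.3° Ω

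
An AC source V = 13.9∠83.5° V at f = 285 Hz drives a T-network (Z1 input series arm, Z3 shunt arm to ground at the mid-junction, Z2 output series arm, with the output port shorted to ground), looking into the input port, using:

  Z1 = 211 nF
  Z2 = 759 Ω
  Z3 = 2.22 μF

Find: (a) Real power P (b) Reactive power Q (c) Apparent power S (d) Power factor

Step 1 — Angular frequency: ω = 2π·f = 2π·285 = 1791 rad/s.
Step 2 — Component impedances:
  Z1: Z = 1/(jωC) = -j/(ω·C) = 0 - j2647 Ω
  Z2: Z = R = 759 Ω
  Z3: Z = 1/(jωC) = -j/(ω·C) = 0 - j251.5 Ω
Step 3 — With the output port shorted to ground, the output series arm Z2 runs from the junction to ground; the shunt arm Z3 also runs from the junction to ground. They appear in parallel: Z3 || Z2 = 75.12 - j226.7 Ω.
Step 4 — Series with input arm Z1: Z_in = Z1 + (Z3 || Z2) = 75.12 - j2873 Ω = 2874∠-88.5° Ω.
Step 5 — Source phasor: V = 13.9∠83.5° V = 1.574 + j13.81 V.
Step 6 — Current: I = V / Z = -0.004789 + j0.0006728 A = 0.004836∠172.0° A.
Step 7 — Complex power: S = V·I* = 0.001757 - j0.0672 VA.
Step 8 — Real power: P = Re(S) = 0.001757 W.
Step 9 — Reactive power: Q = Im(S) = -0.0672 VAR.
Step 10 — Apparent power: |S| = 0.06722 VA.
Step 11 — Power factor: PF = P/|S| = 0.02613 (leading).

(a) P = 0.001757 W  (b) Q = -0.0672 VAR  (c) S = 0.06722 VA  (d) PF = 0.02613 (leading)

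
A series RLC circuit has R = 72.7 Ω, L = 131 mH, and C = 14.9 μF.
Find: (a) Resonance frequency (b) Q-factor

Step 1 — Resonance condition Im(Z)=0 gives ω₀ = 1/√(LC).
Step 2 — ω₀ = 1/√(0.131·1.49e-05) = 715.8 rad/s.
Step 3 — f₀ = ω₀/(2π) = 113.9 Hz.
Step 4 — Series Q: Q = ω₀L/R = 715.8·0.131/72.7 = 1.29.

(a) f₀ = 113.9 Hz  (b) Q = 1.29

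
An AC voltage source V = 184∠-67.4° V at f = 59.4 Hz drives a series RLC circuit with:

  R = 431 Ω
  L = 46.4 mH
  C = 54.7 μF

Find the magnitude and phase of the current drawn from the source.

Step 1 — Angular frequency: ω = 2π·f = 2π·59.4 = 373.2 rad/s.
Step 2 — Component impedances:
  R: Z = R = 431 Ω
  L: Z = jωL = j·373.2·0.0464 = 0 + j17.32 Ω
  C: Z = 1/(jωC) = -j/(ω·C) = 0 - j48.98 Ω
Step 3 — Series combination: Z_total = R + L + C = 431 - j31.67 Ω = 432.2∠-4.2° Ω.
Step 4 — Source phasor: V = 184∠-67.4° V = 70.71 - j169.9 V.
Step 5 — Ohm's law: I = V / Z_total = (70.71 - j169.9) / (431 - j31.67) = 0.192 - j0.38 A.
Step 6 — Convert to polar: |I| = 0.4258 A, ∠I = -63.2°.

I = 0.4258∠-63.2° A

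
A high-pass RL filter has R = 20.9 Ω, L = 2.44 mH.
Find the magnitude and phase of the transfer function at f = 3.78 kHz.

Step 1 — Angular frequency: ω = 2π·3780 = 2.375e+04 rad/s.
Step 2 — Transfer function: H(jω) = jωL/(R + jωL).
Step 3 — Numerator jωL = j·57.95; denominator R + jωL = 20.9 + j57.95.
Step 4 — H = 0.8849 + j0.3191.
Step 5 — Magnitude: |H| = 0.9407 (-0.5 dB); phase: φ = 19.8°.

|H| = 0.9407 (-0.5 dB), φ = 19.8°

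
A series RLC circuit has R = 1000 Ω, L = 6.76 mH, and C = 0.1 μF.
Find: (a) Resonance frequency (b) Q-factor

Step 1 — Resonance condition Im(Z)=0 gives ω₀ = 1/√(LC).
Step 2 — ω₀ = 1/√(0.00676·1e-07) = 3.846e+04 rad/s.
Step 3 — f₀ = ω₀/(2π) = 6121 Hz.
Step 4 — Series Q: Q = ω₀L/R = 3.846e+04·0.00676/1000 = 0.26.

(a) f₀ = 6121 Hz  (b) Q = 0.26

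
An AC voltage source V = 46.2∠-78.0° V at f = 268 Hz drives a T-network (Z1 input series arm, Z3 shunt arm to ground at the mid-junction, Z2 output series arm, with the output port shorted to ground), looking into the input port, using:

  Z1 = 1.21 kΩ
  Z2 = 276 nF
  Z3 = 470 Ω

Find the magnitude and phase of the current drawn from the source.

Step 1 — Angular frequency: ω = 2π·f = 2π·268 = 1684 rad/s.
Step 2 — Component impedances:
  Z1: Z = R = 1210 Ω
  Z2: Z = 1/(jωC) = -j/(ω·C) = 0 - j2152 Ω
  Z3: Z = R = 470 Ω
Step 3 — With the output port shorted to ground, the output series arm Z2 runs from the junction to ground; the shunt arm Z3 also runs from the junction to ground. They appear in parallel: Z3 || Z2 = 448.6 - j97.99 Ω.
Step 4 — Series with input arm Z1: Z_in = Z1 + (Z3 || Z2) = 1659 - j97.99 Ω = 1661∠-3.4° Ω.
Step 5 — Source phasor: V = 46.2∠-78.0° V = 9.606 - j45.19 V.
Step 6 — Ohm's law: I = V / Z_total = (9.606 - j45.19) / (1659 - j97.99) = 0.007375 - j0.02681 A.
Step 7 — Convert to polar: |I| = 0.02781 A, ∠I = -74.6°.

I = 0.02781∠-74.6° A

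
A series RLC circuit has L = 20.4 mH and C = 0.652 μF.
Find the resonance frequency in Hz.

Step 1 — Resonance condition Im(Z)=0 gives ω₀ = 1/√(LC).
Step 2 — ω₀ = 1/√(0.0204·6.52e-07) = 8671 rad/s.
Step 3 — f₀ = ω₀/(2π) = 1380 Hz.

f₀ = 1380 Hz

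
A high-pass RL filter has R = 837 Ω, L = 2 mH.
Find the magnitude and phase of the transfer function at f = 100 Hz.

Step 1 — Angular frequency: ω = 2π·100 = 628.3 rad/s.
Step 2 — Transfer function: H(jω) = jωL/(R + jωL).
Step 3 — Numerator jωL = j·1.257; denominator R + jωL = 837 + j1.257.
Step 4 — H = 2.254e-06 + j0.001501.
Step 5 — Magnitude: |H| = 0.001501 (-56.5 dB); phase: φ = 89.9°.

|H| = 0.001501 (-56.5 dB), φ = 89.9°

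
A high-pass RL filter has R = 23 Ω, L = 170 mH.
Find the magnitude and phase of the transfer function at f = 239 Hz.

Step 1 — Angular frequency: ω = 2π·239 = 1502 rad/s.
Step 2 — Transfer function: H(jω) = jωL/(R + jωL).
Step 3 — Numerator jωL = j·255.3; denominator R + jωL = 23 + j255.3.
Step 4 — H = 0.9919 + j0.08937.
Step 5 — Magnitude: |H| = 0.996 (-0.0 dB); phase: φ = 5.1°.

|H| = 0.996 (-0.0 dB), φ = 5.1°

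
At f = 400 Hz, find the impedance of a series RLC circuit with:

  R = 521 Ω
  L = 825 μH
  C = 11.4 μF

Step 1 — Angular frequency: ω = 2π·f = 2π·400 = 2513 rad/s.
Step 2 — Component impedances:
  R: Z = R = 521 Ω
  L: Z = jωL = j·2513·0.000825 = 0 + j2.073 Ω
  C: Z = 1/(jωC) = -j/(ω·C) = 0 - j34.9 Ω
Step 3 — Series combination: Z_total = R + L + C = 521 - j32.83 Ω = 522∠-3.6° Ω.

Z = 521 - j32.83 Ω = 522∠-3.6° Ω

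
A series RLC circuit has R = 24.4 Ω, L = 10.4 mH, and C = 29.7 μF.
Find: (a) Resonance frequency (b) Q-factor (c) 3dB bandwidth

Step 1 — Resonance: ω₀ = 1/√(LC) = 1/√(0.0104·2.97e-05) = 1799 rad/s.
Step 2 — f₀ = ω₀/(2π) = 286.4 Hz.
Step 3 — Series Q: Q = ω₀L/R = 1799·0.0104/24.4 = 0.7669.
Step 4 — Bandwidth: Δω = ω₀/Q = 2346 rad/s; BW = Δω/(2π) = 373.4 Hz.

(a) f₀ = 286.4 Hz  (b) Q = 0.7669  (c) BW = 373.4 Hz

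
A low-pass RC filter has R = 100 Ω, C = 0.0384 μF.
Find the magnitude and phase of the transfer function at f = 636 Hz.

Step 1 — Angular frequency: ω = 2π·636 = 3996 rad/s.
Step 2 — Transfer function: H(jω) = 1/(1 + jωRC).
Step 3 — Denominator: 1 + jωRC = 1 + j·3996·100·3.84e-08 = 1 + j0.01535.
Step 4 — H = 0.9998 - j0.01534.
Step 5 — Magnitude: |H| = 0.9999 (-0.0 dB); phase: φ = -0.9°.

|H| = 0.9999 (-0.0 dB), φ = -0.9°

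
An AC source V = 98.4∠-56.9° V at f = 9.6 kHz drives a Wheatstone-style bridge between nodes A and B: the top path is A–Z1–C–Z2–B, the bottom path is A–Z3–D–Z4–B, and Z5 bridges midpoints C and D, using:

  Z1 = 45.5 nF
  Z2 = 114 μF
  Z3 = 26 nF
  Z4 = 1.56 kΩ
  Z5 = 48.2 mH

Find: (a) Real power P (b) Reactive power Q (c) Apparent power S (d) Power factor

Step 1 — Angular frequency: ω = 2π·f = 2π·9600 = 6.032e+04 rad/s.
Step 2 — Component impedances:
  Z1: Z = 1/(jωC) = -j/(ω·C) = 0 - j364.4 Ω
  Z2: Z = 1/(jωC) = -j/(ω·C) = 0 - j0.1454 Ω
  Z3: Z = 1/(jωC) = -j/(ω·C) = 0 - j637.6 Ω
  Z4: Z = R = 1560 Ω
  Z5: Z = jωL = j·6.032e+04·0.0482 = 0 + j2907 Ω
Step 3 — Bridge requires nodal analysis (the Z5 bridge couples midpoints C and D, so the two paths cannot be reduced to a simple series/parallel combination). Setting node B to ground and injecting 1 A at node A, the 3-node admittance system at A, C, D solves to V_A = Z_AB = 101.1 - j335.1 Ω = 350∠-73.2° Ω.
Step 4 — Source phasor: V = 98.4∠-56.9° V = 53.74 - j82.43 V.
Step 5 — Current: I = V / Z = 0.2698 + j0.07895 A = 0.2811∠16.3° A.
Step 6 — Complex power: S = V·I* = 7.992 - j26.48 VA.
Step 7 — Real power: P = Re(S) = 7.992 W.
Step 8 — Reactive power: Q = Im(S) = -26.48 VAR.
Step 9 — Apparent power: |S| = 27.66 VA.
Step 10 — Power factor: PF = P/|S| = 0.2889 (leading).

(a) P = 7.992 W  (b) Q = -26.48 VAR  (c) S = 27.66 VA  (d) PF = 0.2889 (leading)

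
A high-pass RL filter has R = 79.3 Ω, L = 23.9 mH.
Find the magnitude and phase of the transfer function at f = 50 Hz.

Step 1 — Angular frequency: ω = 2π·50 = 314.2 rad/s.
Step 2 — Transfer function: H(jω) = jωL/(R + jωL).
Step 3 — Numerator jωL = j·7.508; denominator R + jωL = 79.3 + j7.508.
Step 4 — H = 0.008885 + j0.09384.
Step 5 — Magnitude: |H| = 0.09426 (-20.5 dB); phase: φ = 84.6°.

|H| = 0.09426 (-20.5 dB), φ = 84.6°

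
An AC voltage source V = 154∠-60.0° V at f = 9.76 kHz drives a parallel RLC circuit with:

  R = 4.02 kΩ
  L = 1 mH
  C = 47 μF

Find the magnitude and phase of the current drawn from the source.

Step 1 — Angular frequency: ω = 2π·f = 2π·9760 = 6.132e+04 rad/s.
Step 2 — Component impedances:
  R: Z = R = 4020 Ω
  L: Z = jωL = j·6.132e+04·0.001 = 0 + j61.32 Ω
  C: Z = 1/(jωC) = -j/(ω·C) = 0 - j0.347 Ω
Step 3 — Parallel combination: 1/Z_total = 1/R + 1/L + 1/C; Z_total = 3.029e-05 - j0.3489 Ω = 0.3489∠-90.0° Ω.
Step 4 — Source phasor: V = 154∠-60.0° V = 77 - j133.4 V.
Step 5 — Ohm's law: I = V / Z_total = (77 - j133.4) / (3.029e-05 - j0.3489) = 382.2 + j220.6 A.
Step 6 — Convert to polar: |I| = 441.4 A, ∠I = 30.0°.

I = 441.4∠30.0° A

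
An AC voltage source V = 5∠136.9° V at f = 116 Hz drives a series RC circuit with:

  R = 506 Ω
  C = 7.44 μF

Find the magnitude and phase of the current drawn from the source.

Step 1 — Angular frequency: ω = 2π·f = 2π·116 = 728.8 rad/s.
Step 2 — Component impedances:
  R: Z = R = 506 Ω
  C: Z = 1/(jωC) = -j/(ω·C) = 0 - j184.4 Ω
Step 3 — Series combination: Z_total = R + C = 506 - j184.4 Ω = 538.6∠-20.0° Ω.
Step 4 — Source phasor: V = 5∠136.9° V = -3.651 + j3.416 V.
Step 5 — Ohm's law: I = V / Z_total = (-3.651 + j3.416) / (506 - j184.4) = -0.008541 + j0.003639 A.
Step 6 — Convert to polar: |I| = 0.009284 A, ∠I = 156.9°.

I = 0.009284∠156.9° A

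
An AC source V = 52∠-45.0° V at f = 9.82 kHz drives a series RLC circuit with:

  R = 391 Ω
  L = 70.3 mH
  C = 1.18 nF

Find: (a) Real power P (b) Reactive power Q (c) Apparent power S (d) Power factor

Step 1 — Angular frequency: ω = 2π·f = 2π·9820 = 6.17e+04 rad/s.
Step 2 — Component impedances:
  R: Z = R = 391 Ω
  L: Z = jωL = j·6.17e+04·0.0703 = 0 + j4338 Ω
  C: Z = 1/(jωC) = -j/(ω·C) = 0 - j1.373e+04 Ω
Step 3 — Series combination: Z_total = R + L + C = 391 - j9397 Ω = 9405∠-87.6° Ω.
Step 4 — Source phasor: V = 52∠-45.0° V = 36.77 - j36.77 V.
Step 5 — Current: I = V / Z = 0.004069 + j0.003743 A = 0.005529∠42.6° A.
Step 6 — Complex power: S = V·I* = 0.01195 - j0.2872 VA.
Step 7 — Real power: P = Re(S) = 0.01195 W.
Step 8 — Reactive power: Q = Im(S) = -0.2872 VAR.
Step 9 — Apparent power: |S| = 0.2875 VA.
Step 10 — Power factor: PF = P/|S| = 0.04157 (leading).

(a) P = 0.01195 W  (b) Q = -0.2872 VAR  (c) S = 0.2875 VA  (d) PF = 0.04157 (leading)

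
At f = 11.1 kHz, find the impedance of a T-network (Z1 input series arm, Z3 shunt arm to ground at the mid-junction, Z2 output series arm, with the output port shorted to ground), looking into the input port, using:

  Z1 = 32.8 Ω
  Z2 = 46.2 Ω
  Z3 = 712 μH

Step 1 — Angular frequency: ω = 2π·f = 2π·1.11e+04 = 6.974e+04 rad/s.
Step 2 — Component impedances:
  Z1: Z = R = 32.8 Ω
  Z2: Z = R = 46.2 Ω
  Z3: Z = jωL = j·6.974e+04·0.000712 = 0 + j49.66 Ω
Step 3 — With the output port shorted to ground, the output series arm Z2 runs from the junction to ground; the shunt arm Z3 also runs from the junction to ground. They appear in parallel: Z3 || Z2 = 24.76 + j23.04 Ω.
Step 4 — Series with input arm Z1: Z_in = Z1 + (Z3 || Z2) = 57.56 + j23.04 Ω = 62∠21.8° Ω.

Z = 57.56 + j23.04 Ω = 62∠21.8° Ω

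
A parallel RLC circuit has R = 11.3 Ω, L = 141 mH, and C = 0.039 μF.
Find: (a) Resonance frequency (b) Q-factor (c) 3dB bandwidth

Step 1 — Resonance: ω₀ = 1/√(LC) = 1/√(0.141·3.9e-08) = 1.349e+04 rad/s.
Step 2 — f₀ = ω₀/(2π) = 2146 Hz.
Step 3 — Parallel Q: Q = R/(ω₀L) = 11.3/(1.349e+04·0.141) = 0.005943.
Step 4 — Bandwidth: Δω = ω₀/Q = 2.269e+06 rad/s; BW = Δω/(2π) = 3.611e+05 Hz.

(a) f₀ = 2146 Hz  (b) Q = 0.005943  (c) BW = 3.611e+05 Hz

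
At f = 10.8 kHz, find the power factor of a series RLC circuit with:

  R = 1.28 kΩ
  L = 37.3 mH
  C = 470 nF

Step 1 — Angular frequency: ω = 2π·f = 2π·1.08e+04 = 6.786e+04 rad/s.
Step 2 — Component impedances:
  R: Z = R = 1280 Ω
  L: Z = jωL = j·6.786e+04·0.0373 = 0 + j2531 Ω
  C: Z = 1/(jωC) = -j/(ω·C) = 0 - j31.35 Ω
Step 3 — Series combination: Z_total = R + L + C = 1280 + j2500 Ω = 2808∠62.9° Ω.
Step 4 — Power factor: PF = cos(φ) = Re(Z)/|Z| = 1280/2808 = 0.4558.
Step 5 — Type: Im(Z) = 2500 ⇒ lagging (phase φ = 62.9°).

PF = 0.4558 (lagging, φ = 62.9°)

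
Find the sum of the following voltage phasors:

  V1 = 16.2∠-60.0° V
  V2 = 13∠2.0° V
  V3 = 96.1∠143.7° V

Step 1 — Convert each phasor to rectangular form:
  V1 = 16.2·(cos(-60.0°) + j·sin(-60.0°)) = 8.1 - j14.03 V
  V2 = 13·(cos(2.0°) + j·sin(2.0°)) = 12.99 + j0.4537 V
  V3 = 96.1·(cos(143.7°) + j·sin(143.7°)) = -77.45 + j56.89 V
Step 2 — Sum components: V_total = -56.36 + j43.32 V.
Step 3 — Convert to polar: |V_total| = 71.08 V, ∠V_total = 142.5°.

V_total = 71.08∠142.5° V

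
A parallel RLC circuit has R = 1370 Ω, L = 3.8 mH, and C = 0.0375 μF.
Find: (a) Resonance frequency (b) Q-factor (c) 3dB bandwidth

Step 1 — Resonance: ω₀ = 1/√(LC) = 1/√(0.0038·3.75e-08) = 8.377e+04 rad/s.
Step 2 — f₀ = ω₀/(2π) = 1.333e+04 Hz.
Step 3 — Parallel Q: Q = R/(ω₀L) = 1370/(8.377e+04·0.0038) = 4.304.
Step 4 — Bandwidth: Δω = ω₀/Q = 1.946e+04 rad/s; BW = Δω/(2π) = 3098 Hz.

(a) f₀ = 1.333e+04 Hz  (b) Q = 4.304  (c) BW = 3098 Hz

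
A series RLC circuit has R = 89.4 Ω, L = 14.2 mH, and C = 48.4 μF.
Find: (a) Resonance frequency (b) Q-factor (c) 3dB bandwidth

Step 1 — Resonance: ω₀ = 1/√(LC) = 1/√(0.0142·4.84e-05) = 1206 rad/s.
Step 2 — f₀ = ω₀/(2π) = 192 Hz.
Step 3 — Series Q: Q = ω₀L/R = 1206·0.0142/89.4 = 0.1916.
Step 4 — Bandwidth: Δω = ω₀/Q = 6296 rad/s; BW = Δω/(2π) = 1002 Hz.

(a) f₀ = 192 Hz  (b) Q = 0.1916  (c) BW = 1002 Hz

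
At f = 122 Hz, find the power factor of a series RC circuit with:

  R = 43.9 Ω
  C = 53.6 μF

Step 1 — Angular frequency: ω = 2π·f = 2π·122 = 766.5 rad/s.
Step 2 — Component impedances:
  R: Z = R = 43.9 Ω
  C: Z = 1/(jωC) = -j/(ω·C) = 0 - j24.34 Ω
Step 3 — Series combination: Z_total = R + C = 43.9 - j24.34 Ω = 50.2∠-29.0° Ω.
Step 4 — Power factor: PF = cos(φ) = Re(Z)/|Z| = 43.9/50.195 = 0.8746.
Step 5 — Type: Im(Z) = -24.34 ⇒ leading (phase φ = -29.0°).

PF = 0.8746 (leading, φ = -29.0°)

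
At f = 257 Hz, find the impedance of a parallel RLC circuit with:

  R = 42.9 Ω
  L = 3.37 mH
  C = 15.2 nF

Step 1 — Angular frequency: ω = 2π·f = 2π·257 = 1615 rad/s.
Step 2 — Component impedances:
  R: Z = R = 42.9 Ω
  L: Z = jωL = j·1615·0.00337 = 0 + j5.442 Ω
  C: Z = 1/(jωC) = -j/(ω·C) = 0 - j4.074e+04 Ω
Step 3 — Parallel combination: 1/Z_total = 1/R + 1/L + 1/C; Z_total = 0.6795 + j5.356 Ω = 5.399∠82.8° Ω.

Z = 0.6795 + j5.356 Ω = 5.399∠82.8° Ω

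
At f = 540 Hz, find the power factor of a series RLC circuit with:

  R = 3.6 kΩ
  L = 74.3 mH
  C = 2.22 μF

Step 1 — Angular frequency: ω = 2π·f = 2π·540 = 3393 rad/s.
Step 2 — Component impedances:
  R: Z = R = 3600 Ω
  L: Z = jωL = j·3393·0.0743 = 0 + j252.1 Ω
  C: Z = 1/(jωC) = -j/(ω·C) = 0 - j132.8 Ω
Step 3 — Series combination: Z_total = R + L + C = 3600 + j119.3 Ω = 3602∠1.9° Ω.
Step 4 — Power factor: PF = cos(φ) = Re(Z)/|Z| = 3600/3601.98 = 0.9995.
Step 5 — Type: Im(Z) = 119.3 ⇒ lagging (phase φ = 1.9°).

PF = 0.9995 (lagging, φ = 1.9°)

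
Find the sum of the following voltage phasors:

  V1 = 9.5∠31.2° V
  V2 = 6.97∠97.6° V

Step 1 — Convert each phasor to rectangular form:
  V1 = 9.5·(cos(31.2°) + j·sin(31.2°)) = 8.126 + j4.921 V
  V2 = 6.97·(cos(97.6°) + j·sin(97.6°)) = -0.9218 + j6.909 V
Step 2 — Sum components: V_total = 7.204 + j11.83 V.
Step 3 — Convert to polar: |V_total| = 13.85 V, ∠V_total = 58.7°.

V_total = 13.85∠58.7° V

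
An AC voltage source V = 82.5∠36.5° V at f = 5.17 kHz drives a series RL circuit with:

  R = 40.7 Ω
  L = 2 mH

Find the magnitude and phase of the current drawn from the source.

Step 1 — Angular frequency: ω = 2π·f = 2π·5170 = 3.248e+04 rad/s.
Step 2 — Component impedances:
  R: Z = R = 40.7 Ω
  L: Z = jωL = j·3.248e+04·0.002 = 0 + j64.97 Ω
Step 3 — Series combination: Z_total = R + L = 40.7 + j64.97 Ω = 76.66∠57.9° Ω.
Step 4 — Source phasor: V = 82.5∠36.5° V = 66.32 + j49.07 V.
Step 5 — Ohm's law: I = V / Z_total = (66.32 + j49.07) / (40.7 + j64.97) = 1.002 - j0.3933 A.
Step 6 — Convert to polar: |I| = 1.076 A, ∠I = -21.4°.

I = 1.076∠-21.4° A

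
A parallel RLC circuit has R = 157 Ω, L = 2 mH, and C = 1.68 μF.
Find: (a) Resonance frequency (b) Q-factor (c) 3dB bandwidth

Step 1 — Resonance: ω₀ = 1/√(LC) = 1/√(0.002·1.68e-06) = 1.725e+04 rad/s.
Step 2 — f₀ = ω₀/(2π) = 2746 Hz.
Step 3 — Parallel Q: Q = R/(ω₀L) = 157/(1.725e+04·0.002) = 4.55.
Step 4 — Bandwidth: Δω = ω₀/Q = 3791 rad/s; BW = Δω/(2π) = 603.4 Hz.

(a) f₀ = 2746 Hz  (b) Q = 4.55  (c) BW = 603.4 Hz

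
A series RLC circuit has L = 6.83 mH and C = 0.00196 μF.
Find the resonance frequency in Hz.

Step 1 — Resonance condition Im(Z)=0 gives ω₀ = 1/√(LC).
Step 2 — ω₀ = 1/√(0.00683·1.96e-09) = 2.733e+05 rad/s.
Step 3 — f₀ = ω₀/(2π) = 4.35e+04 Hz.

f₀ = 4.35e+04 Hz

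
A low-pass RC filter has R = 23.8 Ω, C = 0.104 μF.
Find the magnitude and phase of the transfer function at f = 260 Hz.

Step 1 — Angular frequency: ω = 2π·260 = 1634 rad/s.
Step 2 — Transfer function: H(jω) = 1/(1 + jωRC).
Step 3 — Denominator: 1 + jωRC = 1 + j·1634·23.8·1.04e-07 = 1 + j0.004044.
Step 4 — H = 1 - j0.004043.
Step 5 — Magnitude: |H| = 1 (-0.0 dB); phase: φ = -0.2°.

|H| = 1 (-0.0 dB), φ = -0.2°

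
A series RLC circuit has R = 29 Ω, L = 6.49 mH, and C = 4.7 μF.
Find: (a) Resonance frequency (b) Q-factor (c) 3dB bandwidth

Step 1 — Resonance condition Im(Z)=0 gives ω₀ = 1/√(LC).
Step 2 — ω₀ = 1/√(0.00649·4.7e-06) = 5726 rad/s.
Step 3 — f₀ = ω₀/(2π) = 911.3 Hz.
Step 4 — Series Q: Q = ω₀L/R = 5726·0.00649/29 = 1.281.
Step 5 — 3dB bandwidth: Δω = ω₀/Q = 4468 rad/s; BW = Δω/(2π) = 711.2 Hz.

(a) f₀ = 911.3 Hz  (b) Q = 1.281  (c) BW = 711.2 Hz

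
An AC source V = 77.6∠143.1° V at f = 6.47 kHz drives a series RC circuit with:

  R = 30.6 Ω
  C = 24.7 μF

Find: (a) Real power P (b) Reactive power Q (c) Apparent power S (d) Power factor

Step 1 — Angular frequency: ω = 2π·f = 2π·6470 = 4.065e+04 rad/s.
Step 2 — Component impedances:
  R: Z = R = 30.6 Ω
  C: Z = 1/(jωC) = -j/(ω·C) = 0 - j0.9959 Ω
Step 3 — Series combination: Z_total = R + C = 30.6 - j0.9959 Ω = 30.62∠-1.9° Ω.
Step 4 — Source phasor: V = 77.6∠143.1° V = -62.06 + j46.59 V.
Step 5 — Current: I = V / Z = -2.075 + j1.455 A = 2.535∠145.0° A.
Step 6 — Complex power: S = V·I* = 196.6 - j6.398 VA.
Step 7 — Real power: P = Re(S) = 196.6 W.
Step 8 — Reactive power: Q = Im(S) = -6.398 VAR.
Step 9 — Apparent power: |S| = 196.7 VA.
Step 10 — Power factor: PF = P/|S| = 0.9995 (leading).

(a) P = 196.6 W  (b) Q = -6.398 VAR  (c) S = 196.7 VA  (d) PF = 0.9995 (leading)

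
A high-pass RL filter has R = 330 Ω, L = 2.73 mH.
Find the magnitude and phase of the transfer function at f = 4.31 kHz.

Step 1 — Angular frequency: ω = 2π·4310 = 2.708e+04 rad/s.
Step 2 — Transfer function: H(jω) = jωL/(R + jωL).
Step 3 — Numerator jωL = j·73.93; denominator R + jωL = 330 + j73.93.
Step 4 — H = 0.04779 + j0.2133.
Step 5 — Magnitude: |H| = 0.2186 (-13.2 dB); phase: φ = 77.4°.

|H| = 0.2186 (-13.2 dB), φ = 77.4°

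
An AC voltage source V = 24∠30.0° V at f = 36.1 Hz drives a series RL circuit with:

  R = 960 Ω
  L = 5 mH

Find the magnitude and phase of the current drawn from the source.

Step 1 — Angular frequency: ω = 2π·f = 2π·36.1 = 226.8 rad/s.
Step 2 — Component impedances:
  R: Z = R = 960 Ω
  L: Z = jωL = j·226.8·0.005 = 0 + j1.134 Ω
Step 3 — Series combination: Z_total = R + L = 960 + j1.134 Ω = 960∠0.1° Ω.
Step 4 — Source phasor: V = 24∠30.0° V = 20.78 + j12 V.
Step 5 — Ohm's law: I = V / Z_total = (20.78 + j12) / (960 + j1.134) = 0.02167 + j0.01247 A.
Step 6 — Convert to polar: |I| = 0.025 A, ∠I = 29.9°.

I = 0.025∠29.9° A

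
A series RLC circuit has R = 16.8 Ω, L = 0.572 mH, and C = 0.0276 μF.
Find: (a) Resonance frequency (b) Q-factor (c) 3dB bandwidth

Step 1 — Resonance: ω₀ = 1/√(LC) = 1/√(0.000572·2.76e-08) = 2.517e+05 rad/s.
Step 2 — f₀ = ω₀/(2π) = 4.006e+04 Hz.
Step 3 — Series Q: Q = ω₀L/R = 2.517e+05·0.000572/16.8 = 8.569.
Step 4 — Bandwidth: Δω = ω₀/Q = 2.937e+04 rad/s; BW = Δω/(2π) = 4674 Hz.

(a) f₀ = 4.006e+04 Hz  (b) Q = 8.569  (c) BW = 4674 Hz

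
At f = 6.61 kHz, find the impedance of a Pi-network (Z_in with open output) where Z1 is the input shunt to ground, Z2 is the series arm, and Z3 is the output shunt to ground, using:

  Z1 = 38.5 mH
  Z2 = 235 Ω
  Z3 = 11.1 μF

Step 1 — Angular frequency: ω = 2π·f = 2π·6610 = 4.153e+04 rad/s.
Step 2 — Component impedances:
  Z1: Z = jωL = j·4.153e+04·0.0385 = 0 + j1599 Ω
  Z2: Z = R = 235 Ω
  Z3: Z = 1/(jωC) = -j/(ω·C) = 0 - j2.169 Ω
Step 3 — With open output, the series arm Z2 and the output shunt Z3 appear in series to ground: Z2 + Z3 = 235 - j2.169 Ω.
Step 4 — Parallel with input shunt Z1: Z_in = Z1 || (Z2 + Z3) = 230.6 + j31.77 Ω = 232.8∠7.8° Ω.

Z = 230.6 + j31.77 Ω = 232.8∠7.8° Ω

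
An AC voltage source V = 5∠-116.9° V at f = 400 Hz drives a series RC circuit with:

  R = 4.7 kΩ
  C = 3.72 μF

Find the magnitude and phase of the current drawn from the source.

Step 1 — Angular frequency: ω = 2π·f = 2π·400 = 2513 rad/s.
Step 2 — Component impedances:
  R: Z = R = 4700 Ω
  C: Z = 1/(jωC) = -j/(ω·C) = 0 - j107 Ω
Step 3 — Series combination: Z_total = R + C = 4700 - j107 Ω = 4701∠-1.3° Ω.
Step 4 — Source phasor: V = 5∠-116.9° V = -2.262 - j4.459 V.
Step 5 — Ohm's law: I = V / Z_total = (-2.262 - j4.459) / (4700 - j107) = -0.0004595 - j0.0009592 A.
Step 6 — Convert to polar: |I| = 0.001064 A, ∠I = -115.6°.

I = 0.001064∠-115.6° A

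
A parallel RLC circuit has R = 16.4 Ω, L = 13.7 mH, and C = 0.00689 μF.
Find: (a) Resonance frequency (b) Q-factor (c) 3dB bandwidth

Step 1 — Resonance: ω₀ = 1/√(LC) = 1/√(0.0137·6.89e-09) = 1.029e+05 rad/s.
Step 2 — f₀ = ω₀/(2π) = 1.638e+04 Hz.
Step 3 — Parallel Q: Q = R/(ω₀L) = 16.4/(1.029e+05·0.0137) = 0.01163.
Step 4 — Bandwidth: Δω = ω₀/Q = 8.85e+06 rad/s; BW = Δω/(2π) = 1.409e+06 Hz.

(a) f₀ = 1.638e+04 Hz  (b) Q = 0.01163  (c) BW = 1.409e+06 Hz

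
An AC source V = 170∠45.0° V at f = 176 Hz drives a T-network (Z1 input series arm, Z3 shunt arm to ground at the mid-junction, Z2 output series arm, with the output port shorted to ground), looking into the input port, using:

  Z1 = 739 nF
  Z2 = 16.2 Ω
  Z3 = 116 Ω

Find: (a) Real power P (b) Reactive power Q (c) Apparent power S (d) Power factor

Step 1 — Angular frequency: ω = 2π·f = 2π·176 = 1106 rad/s.
Step 2 — Component impedances:
  Z1: Z = 1/(jωC) = -j/(ω·C) = 0 - j1224 Ω
  Z2: Z = R = 16.2 Ω
  Z3: Z = R = 116 Ω
Step 3 — With the output port shorted to ground, the output series arm Z2 runs from the junction to ground; the shunt arm Z3 also runs from the junction to ground. They appear in parallel: Z3 || Z2 = 14.21 Ω.
Step 4 — Series with input arm Z1: Z_in = Z1 + (Z3 || Z2) = 14.21 - j1224 Ω = 1224∠-89.3° Ω.
Step 5 — Source phasor: V = 170∠45.0° V = 120.2 + j120.2 V.
Step 6 — Current: I = V / Z = -0.09708 + j0.09936 A = 0.1389∠134.3° A.
Step 7 — Complex power: S = V·I* = 0.2743 - j23.61 VA.
Step 8 — Real power: P = Re(S) = 0.2743 W.
Step 9 — Reactive power: Q = Im(S) = -23.61 VAR.
Step 10 — Apparent power: |S| = 23.62 VA.
Step 11 — Power factor: PF = P/|S| = 0.01162 (leading).

(a) P = 0.2743 W  (b) Q = -23.61 VAR  (c) S = 23.62 VA  (d) PF = 0.01162 (leading)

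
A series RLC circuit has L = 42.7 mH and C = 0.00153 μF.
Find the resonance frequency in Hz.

Step 1 — Resonance condition Im(Z)=0 gives ω₀ = 1/√(LC).
Step 2 — ω₀ = 1/√(0.0427·1.53e-09) = 1.237e+05 rad/s.
Step 3 — f₀ = ω₀/(2π) = 1.969e+04 Hz.

f₀ = 1.969e+04 Hz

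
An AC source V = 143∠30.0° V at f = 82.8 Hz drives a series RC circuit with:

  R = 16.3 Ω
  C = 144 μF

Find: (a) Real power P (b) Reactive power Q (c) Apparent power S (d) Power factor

Step 1 — Angular frequency: ω = 2π·f = 2π·82.8 = 520.2 rad/s.
Step 2 — Component impedances:
  R: Z = R = 16.3 Ω
  C: Z = 1/(jωC) = -j/(ω·C) = 0 - j13.35 Ω
Step 3 — Series combination: Z_total = R + C = 16.3 - j13.35 Ω = 21.07∠-39.3° Ω.
Step 4 — Source phasor: V = 143∠30.0° V = 123.8 + j71.5 V.
Step 5 — Current: I = V / Z = 2.398 + j6.35 A = 6.787∠69.3° A.
Step 6 — Complex power: S = V·I* = 750.9 - j615 VA.
Step 7 — Real power: P = Re(S) = 750.9 W.
Step 8 — Reactive power: Q = Im(S) = -615 VAR.
Step 9 — Apparent power: |S| = 970.6 VA.
Step 10 — Power factor: PF = P/|S| = 0.7737 (leading).

(a) P = 750.9 W  (b) Q = -615 VAR  (c) S = 970.6 VA  (d) PF = 0.7737 (leading)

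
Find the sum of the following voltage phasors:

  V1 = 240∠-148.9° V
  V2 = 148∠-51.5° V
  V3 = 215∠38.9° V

Step 1 — Convert each phasor to rectangular form:
  V1 = 240·(cos(-148.9°) + j·sin(-148.9°)) = -205.5 - j124 V
  V2 = 148·(cos(-51.5°) + j·sin(-51.5°)) = 92.13 - j115.8 V
  V3 = 215·(cos(38.9°) + j·sin(38.9°)) = 167.3 + j135 V
Step 2 — Sum components: V_total = 53.95 - j104.8 V.
Step 3 — Convert to polar: |V_total| = 117.9 V, ∠V_total = -62.8°.

V_total = 117.9∠-62.8° V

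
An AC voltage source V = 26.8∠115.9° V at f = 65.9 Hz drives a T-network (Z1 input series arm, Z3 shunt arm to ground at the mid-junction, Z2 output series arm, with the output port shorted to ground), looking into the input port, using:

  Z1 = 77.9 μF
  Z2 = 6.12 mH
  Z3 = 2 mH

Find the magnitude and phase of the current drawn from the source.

Step 1 — Angular frequency: ω = 2π·f = 2π·65.9 = 414.1 rad/s.
Step 2 — Component impedances:
  Z1: Z = 1/(jωC) = -j/(ω·C) = 0 - j31 Ω
  Z2: Z = jωL = j·414.1·0.00612 = 0 + j2.534 Ω
  Z3: Z = jωL = j·414.1·0.002 = 0 + j0.8281 Ω
Step 3 — With the output port shorted to ground, the output series arm Z2 runs from the junction to ground; the shunt arm Z3 also runs from the junction to ground. They appear in parallel: Z3 || Z2 = 0 + j0.6242 Ω.
Step 4 — Series with input arm Z1: Z_in = Z1 + (Z3 || Z2) = 0 - j30.38 Ω = 30.38∠-90.0° Ω.
Step 5 — Source phasor: V = 26.8∠115.9° V = -11.71 + j24.11 V.
Step 6 — Ohm's law: I = V / Z_total = (-11.71 + j24.11) / (0 - j30.38) = -0.7936 - j0.3853 A.
Step 7 — Convert to polar: |I| = 0.8822 A, ∠I = -154.1°.

I = 0.8822∠-154.1° A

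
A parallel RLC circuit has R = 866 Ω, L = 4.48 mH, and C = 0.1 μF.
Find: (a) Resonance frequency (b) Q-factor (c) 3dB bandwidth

Step 1 — Resonance: ω₀ = 1/√(LC) = 1/√(0.00448·1e-07) = 4.725e+04 rad/s.
Step 2 — f₀ = ω₀/(2π) = 7519 Hz.
Step 3 — Parallel Q: Q = R/(ω₀L) = 866/(4.725e+04·0.00448) = 4.091.
Step 4 — Bandwidth: Δω = ω₀/Q = 1.155e+04 rad/s; BW = Δω/(2π) = 1838 Hz.

(a) f₀ = 7519 Hz  (b) Q = 4.091  (c) BW = 1838 Hz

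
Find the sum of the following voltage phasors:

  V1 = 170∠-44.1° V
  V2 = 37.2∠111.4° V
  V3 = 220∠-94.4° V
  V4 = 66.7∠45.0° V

Step 1 — Convert each phasor to rectangular form:
  V1 = 170·(cos(-44.1°) + j·sin(-44.1°)) = 122.1 - j118.3 V
  V2 = 37.2·(cos(111.4°) + j·sin(111.4°)) = -13.57 + j34.64 V
  V3 = 220·(cos(-94.4°) + j·sin(-94.4°)) = -16.88 - j219.4 V
  V4 = 66.7·(cos(45.0°) + j·sin(45.0°)) = 47.16 + j47.16 V
Step 2 — Sum components: V_total = 138.8 - j255.9 V.
Step 3 — Convert to polar: |V_total| = 291.1 V, ∠V_total = -61.5°.

V_total = 291.1∠-61.5° V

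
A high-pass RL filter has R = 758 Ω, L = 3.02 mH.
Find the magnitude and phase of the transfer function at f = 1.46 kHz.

Step 1 — Angular frequency: ω = 2π·1460 = 9173 rad/s.
Step 2 — Transfer function: H(jω) = jωL/(R + jωL).
Step 3 — Numerator jωL = j·27.7; denominator R + jωL = 758 + j27.7.
Step 4 — H = 0.001334 + j0.0365.
Step 5 — Magnitude: |H| = 0.03652 (-28.7 dB); phase: φ = 87.9°.

|H| = 0.03652 (-28.7 dB), φ = 87.9°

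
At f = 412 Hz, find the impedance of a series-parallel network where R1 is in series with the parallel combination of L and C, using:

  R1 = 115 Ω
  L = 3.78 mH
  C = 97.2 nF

Step 1 — Angular frequency: ω = 2π·f = 2π·412 = 2589 rad/s.
Step 2 — Component impedances:
  R1: Z = R = 115 Ω
  L: Z = jωL = j·2589·0.00378 = 0 + j9.785 Ω
  C: Z = 1/(jωC) = -j/(ω·C) = 0 - j3974 Ω
Step 3 — Parallel branch: L || C = 1/(1/L + 1/C) = 0 + j9.809 Ω.
Step 4 — Series with R1: Z_total = R1 + (L || C) = 115 + j9.809 Ω = 115.4∠4.9° Ω.

Z = 115 + j9.809 Ω = 115.4∠4.9° Ω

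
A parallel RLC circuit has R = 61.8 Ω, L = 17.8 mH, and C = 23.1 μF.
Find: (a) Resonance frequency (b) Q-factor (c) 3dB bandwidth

Step 1 — Resonance: ω₀ = 1/√(LC) = 1/√(0.0178·2.31e-05) = 1559 rad/s.
Step 2 — f₀ = ω₀/(2π) = 248.2 Hz.
Step 3 — Parallel Q: Q = R/(ω₀L) = 61.8/(1559·0.0178) = 2.226.
Step 4 — Bandwidth: Δω = ω₀/Q = 700.5 rad/s; BW = Δω/(2π) = 111.5 Hz.

(a) f₀ = 248.2 Hz  (b) Q = 2.226  (c) BW = 111.5 Hz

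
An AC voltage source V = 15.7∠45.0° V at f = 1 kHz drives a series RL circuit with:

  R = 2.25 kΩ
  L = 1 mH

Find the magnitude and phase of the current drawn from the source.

Step 1 — Angular frequency: ω = 2π·f = 2π·1000 = 6283 rad/s.
Step 2 — Component impedances:
  R: Z = R = 2250 Ω
  L: Z = jωL = j·6283·0.001 = 0 + j6.283 Ω
Step 3 — Series combination: Z_total = R + L = 2250 + j6.283 Ω = 2250∠0.2° Ω.
Step 4 — Source phasor: V = 15.7∠45.0° V = 11.1 + j11.1 V.
Step 5 — Ohm's law: I = V / Z_total = (11.1 + j11.1) / (2250 + j6.283) = 0.004948 + j0.00492 A.
Step 6 — Convert to polar: |I| = 0.006978 A, ∠I = 44.8°.

I = 0.006978∠44.8° A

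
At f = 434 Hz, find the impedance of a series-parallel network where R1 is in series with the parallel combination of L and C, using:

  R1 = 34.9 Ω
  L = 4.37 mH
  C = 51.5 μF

Step 1 — Angular frequency: ω = 2π·f = 2π·434 = 2727 rad/s.
Step 2 — Component impedances:
  R1: Z = R = 34.9 Ω
  L: Z = jωL = j·2727·0.00437 = 0 + j11.92 Ω
  C: Z = 1/(jωC) = -j/(ω·C) = 0 - j7.121 Ω
Step 3 — Parallel branch: L || C = 1/(1/L + 1/C) = 0 - j17.69 Ω.
Step 4 — Series with R1: Z_total = R1 + (L || C) = 34.9 - j17.69 Ω = 39.13∠-26.9° Ω.

Z = 34.9 - j17.69 Ω = 39.13∠-26.9° Ω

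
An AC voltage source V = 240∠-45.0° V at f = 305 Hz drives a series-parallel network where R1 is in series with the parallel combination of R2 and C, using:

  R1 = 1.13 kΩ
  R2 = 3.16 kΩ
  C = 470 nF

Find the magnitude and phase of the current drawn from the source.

Step 1 — Angular frequency: ω = 2π·f = 2π·305 = 1916 rad/s.
Step 2 — Component impedances:
  R1: Z = R = 1130 Ω
  R2: Z = R = 3160 Ω
  C: Z = 1/(jωC) = -j/(ω·C) = 0 - j1110 Ω
Step 3 — Parallel branch: R2 || C = 1/(1/R2 + 1/C) = 347.2 - j988.3 Ω.
Step 4 — Series with R1: Z_total = R1 + (R2 || C) = 1477 - j988.3 Ω = 1777∠-33.8° Ω.
Step 5 — Source phasor: V = 240∠-45.0° V = 169.7 - j169.7 V.
Step 6 — Ohm's law: I = V / Z_total = (169.7 - j169.7) / (1477 - j988.3) = 0.1325 - j0.02627 A.
Step 7 — Convert to polar: |I| = 0.135 A, ∠I = -11.2°.

I = 0.135∠-11.2° A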